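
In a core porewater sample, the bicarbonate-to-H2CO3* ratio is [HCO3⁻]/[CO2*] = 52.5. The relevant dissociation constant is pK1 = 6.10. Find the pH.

pH = 7.82

From K1 = [H⁺][HCO3⁻]/[CO2*]:  pH = pK1 + log₁₀([HCO3⁻]/[CO2*])
log₁₀(52.5) = +1.720
pH = 6.10 + (+1.720) = 7.82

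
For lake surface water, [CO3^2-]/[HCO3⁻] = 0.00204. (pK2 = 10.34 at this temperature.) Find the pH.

pH = 7.65

From K2 = [H⁺][CO3^2-]/[HCO3⁻]:  pH = pK2 + log₁₀([CO3^2-]/[HCO3⁻])
log₁₀(0.00204) = -2.690
pH = 10.34 + (-2.690) = 7.65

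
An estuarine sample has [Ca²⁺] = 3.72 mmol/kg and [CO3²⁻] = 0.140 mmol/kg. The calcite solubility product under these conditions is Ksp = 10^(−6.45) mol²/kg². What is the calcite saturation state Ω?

Ω = 1.47

Ksp = 10^(−6.45) = 3.548×10^-7
Ω = [Ca²⁺][CO3²⁻]/Ksp = (3.72×10^-3)(0.140×10^-3) / 3.548×10^-7 = 1.47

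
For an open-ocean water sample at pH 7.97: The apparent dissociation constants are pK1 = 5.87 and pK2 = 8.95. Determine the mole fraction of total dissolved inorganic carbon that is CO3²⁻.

α₂ = 1 / (1 + [H⁺]/K2 + [H⁺]²/(K1K2)) = 1 / (1 + 10^+0.98 + 10^-1.12)
   = 1 / (1 + 9.5499 + 0.075858) = 1/10.626 = 0.09411

α₂ = 0.0941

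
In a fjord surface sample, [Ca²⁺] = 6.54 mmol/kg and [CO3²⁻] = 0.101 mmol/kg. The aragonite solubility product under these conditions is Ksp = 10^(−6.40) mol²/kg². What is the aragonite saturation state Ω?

Ω = 1.66

Ksp = 10^(−6.40) = 3.981×10^-7
Ω = [Ca²⁺][CO3²⁻]/Ksp = (6.54×10^-3)(0.101×10^-3) / 3.981×10^-7 = 1.66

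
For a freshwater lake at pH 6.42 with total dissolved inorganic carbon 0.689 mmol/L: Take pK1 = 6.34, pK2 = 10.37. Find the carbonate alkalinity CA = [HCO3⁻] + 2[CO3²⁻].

CA = 0.376 mmol/L

CA = [HCO3⁻] + 2[CO3²⁻] = (α₁ + 2α₂)·DIC
At pH 6.42: [H⁺]/K1 = 10^-0.08 = 0.83176, K2/[H⁺] = 10^-3.95 = 0.00011220
α₁ = 1/(1 + 0.83176 + 0.00011220) = 1/1.8319 = 0.5459; α₂ = α₁·K2/[H⁺] = 6.125×10^-5
α₁ + 2α₂ = 0.5460
CA = 0.5460 × 0.689 = 0.376 mmol/L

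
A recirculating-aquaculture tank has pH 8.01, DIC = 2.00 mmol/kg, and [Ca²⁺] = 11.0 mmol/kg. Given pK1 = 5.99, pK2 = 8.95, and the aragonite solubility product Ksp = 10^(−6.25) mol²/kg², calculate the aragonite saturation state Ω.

Ω = 3.99

α₂ = 1 / (1 + [H⁺]/K2 + [H⁺]²/(K1K2)) = 1 / (1 + 10^+0.94 + 10^-1.08)
   = 1 / (1 + 8.7096 + 0.083176) = 1/9.7928 = 0.1021
[CO3²⁻] = α₂ × DIC = 0.1021 × 2.00 = 0.2042 mmol/kg
Ksp = 10^(−6.25) = 5.623×10^-7
Ω = [Ca²⁺][CO3²⁻]/Ksp = (11.0×10^-3)(2.042×10^-4) / 5.623×10^-7 = 3.99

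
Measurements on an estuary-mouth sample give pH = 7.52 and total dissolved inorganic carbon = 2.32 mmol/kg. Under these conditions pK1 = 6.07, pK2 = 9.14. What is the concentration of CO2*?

[CO2*] = 0.0777 mmol/kg

α₀ = 1 / (1 + K1/[H⁺] + K1K2/[H⁺]²) = 1 / (1 + 10^+1.45 + 10^-0.17)
   = 1 / (1 + 28.184 + 0.67608) = 1/29.860 = 0.03349
[CO2*] = α₀ × DIC = 0.03349 × 2.32 = 0.0777 mmol/kg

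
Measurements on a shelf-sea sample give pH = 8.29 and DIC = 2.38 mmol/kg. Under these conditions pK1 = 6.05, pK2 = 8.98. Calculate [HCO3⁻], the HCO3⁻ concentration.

[HCO3⁻] = 1.97 mmol/kg

α₁ = 1 / (1 + [H⁺]/K1 + K2/[H⁺]) = 1 / (1 + 10^-2.24 + 10^-0.69)
   = 1 / (1 + 0.0057544 + 0.20417) = 1/1.2099 = 0.8265
[HCO3⁻] = α₁ × DIC = 0.8265 × 2.38 = 1.97 mmol/kg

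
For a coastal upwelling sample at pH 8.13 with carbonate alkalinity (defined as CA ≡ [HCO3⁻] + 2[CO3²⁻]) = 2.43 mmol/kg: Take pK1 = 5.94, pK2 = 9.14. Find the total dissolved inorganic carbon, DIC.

CA = [HCO3⁻] + 2[CO3²⁻] = (α₁ + 2α₂)·DIC
At pH 8.13: [H⁺]/K1 = 10^-2.19 = 0.0064565, K2/[H⁺] = 10^-1.01 = 0.097724
α₁ = 1/(1 + 0.0064565 + 0.097724) = 1/1.1042 = 0.9056; α₂ = α₁·K2/[H⁺] = 0.08850
α₁ + 2α₂ = 1.0827
DIC = CA / (α₁ + 2α₂) = 2.43 / 1.0827 = 2.24 mmol/kg

DIC = 2.24 mmol/kg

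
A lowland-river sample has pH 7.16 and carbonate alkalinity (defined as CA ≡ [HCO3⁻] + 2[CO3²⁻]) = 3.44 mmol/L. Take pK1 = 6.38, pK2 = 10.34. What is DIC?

DIC = 4.01 mmol/L

CA = [HCO3⁻] + 2[CO3²⁻] = (α₁ + 2α₂)·DIC
At pH 7.16: [H⁺]/K1 = 10^-0.78 = 0.16596, K2/[H⁺] = 10^-3.18 = 0.00066069
α₁ = 1/(1 + 0.16596 + 0.00066069) = 1/1.1666 = 0.8572; α₂ = α₁·K2/[H⁺] = 0.0005663
α₁ + 2α₂ = 0.8583
DIC = CA / (α₁ + 2α₂) = 3.44 / 0.8583 = 4.01 mmol/L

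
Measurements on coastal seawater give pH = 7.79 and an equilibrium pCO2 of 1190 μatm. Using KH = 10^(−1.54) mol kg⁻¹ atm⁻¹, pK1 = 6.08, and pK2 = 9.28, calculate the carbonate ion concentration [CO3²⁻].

[CO2*] = KH · pCO2 = 10^(−1.54) × 1190×10^-6 = 3.432×10^-5 mol/kg
α₀ = 1/(1 + K1/[H⁺] + K1K2/[H⁺]²) = 1/(1 + 10^+1.71 + 10^+0.22) = 0.01854
DIC = [CO2*]/α₀ = 3.432×10^-5 / 0.01854 = 1.851 mmol/kg
[CO3²⁻] = α₂·DIC; α₂ = 0.03076, so [CO3²⁻] = 0.03076 × 1.851 = 0.0570 mmol/kg

[CO3²⁻] = 0.0570 mmol/kg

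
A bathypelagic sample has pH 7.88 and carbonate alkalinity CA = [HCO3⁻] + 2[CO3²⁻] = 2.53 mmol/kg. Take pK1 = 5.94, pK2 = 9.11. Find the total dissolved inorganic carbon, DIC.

CA = [HCO3⁻] + 2[CO3²⁻] = (α₁ + 2α₂)·DIC
At pH 7.88: [H⁺]/K1 = 10^-1.94 = 0.011482, K2/[H⁺] = 10^-1.23 = 0.058884
α₁ = 1/(1 + 0.011482 + 0.058884) = 1/1.0704 = 0.9343; α₂ = α₁·K2/[H⁺] = 0.05501
α₁ + 2α₂ = 1.0443
DIC = CA / (α₁ + 2α₂) = 2.53 / 1.0443 = 2.42 mmol/kg

DIC = 2.42 mmol/kg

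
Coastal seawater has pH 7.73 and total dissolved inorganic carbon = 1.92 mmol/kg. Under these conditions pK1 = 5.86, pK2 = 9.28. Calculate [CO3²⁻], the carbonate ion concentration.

[CO3²⁻] = 0.0519 mmol/kg

α₂ = 1 / (1 + [H⁺]/K2 + [H⁺]²/(K1K2)) = 1 / (1 + 10^+1.55 + 10^-0.32)
   = 1 / (1 + 35.481 + 0.47863) = 1/36.960 = 0.02706
[CO3²⁻] = α₂ × DIC = 0.02706 × 1.92 = 0.0519 mmol/kg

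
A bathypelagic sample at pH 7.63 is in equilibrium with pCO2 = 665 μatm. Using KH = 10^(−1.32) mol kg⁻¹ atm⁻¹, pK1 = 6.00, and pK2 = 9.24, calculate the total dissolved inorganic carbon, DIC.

[CO2*] = KH · pCO2 = 10^(−1.32) × 665×10^-6 = 3.183×10^-5 mol/kg
α₀ = 1/(1 + K1/[H⁺] + K1K2/[H⁺]²) = 1/(1 + 10^+1.63 + 10^+0.02) = 0.02237
DIC = [CO2*]/α₀ = 3.183×10^-5 / 0.02237 = 1.42 mmol/kg

DIC = 1.42 mmol/kg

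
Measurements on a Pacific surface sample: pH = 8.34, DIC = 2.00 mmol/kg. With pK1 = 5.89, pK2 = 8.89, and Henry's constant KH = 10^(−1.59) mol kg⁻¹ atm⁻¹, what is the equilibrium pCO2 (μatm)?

α₀ = 1 / (1 + K1/[H⁺] + K1K2/[H⁺]²) = 1 / (1 + 10^+2.45 + 10^+1.90)
   = 1 / (1 + 281.84 + 79.433) = 1/362.27 = 0.002760
[CO2*] = α₀ × DIC = 0.002760 × 2.00 = 0.005521 mmol/kg = 5.521 μmol/kg
pCO2 = [CO2*]/KH = 5.521×10^-6 / 2.570×10^-2 = 215 μatm

pCO2 = 215 μatm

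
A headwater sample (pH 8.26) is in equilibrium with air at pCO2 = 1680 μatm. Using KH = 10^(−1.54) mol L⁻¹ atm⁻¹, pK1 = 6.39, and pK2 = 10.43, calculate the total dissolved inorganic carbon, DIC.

DIC = 3.66 mmol/L

[CO2*] = KH · pCO2 = 10^(−1.54) × 1680×10^-6 = 4.845×10^-5 mol/L
α₀ = 1/(1 + K1/[H⁺] + K1K2/[H⁺]²) = 1/(1 + 10^+1.87 + 10^-0.30) = 0.01322
DIC = [CO2*]/α₀ = 4.845×10^-5 / 0.01322 = 3.66 mmol/L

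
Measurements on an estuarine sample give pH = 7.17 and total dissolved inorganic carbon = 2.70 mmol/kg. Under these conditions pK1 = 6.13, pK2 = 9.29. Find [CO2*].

[CO2*] = 0.224 mmol/kg

α₀ = 1 / (1 + K1/[H⁺] + K1K2/[H⁺]²) = 1 / (1 + 10^+1.04 + 10^-1.08)
   = 1 / (1 + 10.965 + 0.083176) = 1/12.048 = 0.08300
[CO2*] = α₀ × DIC = 0.08300 × 2.70 = 0.224 mmol/kg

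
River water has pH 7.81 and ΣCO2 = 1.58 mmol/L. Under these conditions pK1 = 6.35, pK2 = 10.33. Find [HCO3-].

α₁ = 1 / (1 + [H⁺]/K1 + K2/[H⁺]) = 1 / (1 + 10^-1.46 + 10^-2.52)
   = 1 / (1 + 0.034674 + 0.0030200) = 1/1.0377 = 0.9637
[HCO3⁻] = α₁ × DIC = 0.9637 × 1.58 = 1.52 mmol/L

[HCO3⁻] = 1.52 mmol/L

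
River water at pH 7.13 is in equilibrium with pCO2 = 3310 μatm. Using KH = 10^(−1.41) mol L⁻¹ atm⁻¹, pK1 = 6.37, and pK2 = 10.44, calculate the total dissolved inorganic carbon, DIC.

[CO2*] = KH · pCO2 = 10^(−1.41) × 3310×10^-6 = 1.288×10^-4 mol/L
α₀ = 1/(1 + K1/[H⁺] + K1K2/[H⁺]²) = 1/(1 + 10^+0.76 + 10^-2.55) = 0.1480
DIC = [CO2*]/α₀ = 1.288×10^-4 / 0.1480 = 0.870 mmol/L

DIC = 0.870 mmol/L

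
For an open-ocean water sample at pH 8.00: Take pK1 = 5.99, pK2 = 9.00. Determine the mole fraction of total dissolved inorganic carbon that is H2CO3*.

α₀ = 1 / (1 + K1/[H⁺] + K1K2/[H⁺]²) = 1 / (1 + 10^+2.01 + 10^+1.01)
   = 1 / (1 + 102.33 + 10.233) = 1/113.56 = 0.008806

α₀ = 0.00881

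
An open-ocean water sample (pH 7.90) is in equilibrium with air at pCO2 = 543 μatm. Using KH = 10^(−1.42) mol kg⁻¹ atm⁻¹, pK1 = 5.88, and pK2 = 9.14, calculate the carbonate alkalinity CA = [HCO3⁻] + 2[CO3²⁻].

[CO2*] = KH · pCO2 = 10^(−1.42) × 543×10^-6 = 2.064×10^-5 mol/kg
α₀ = 1/(1 + K1/[H⁺] + K1K2/[H⁺]²) = 1/(1 + 10^+2.02 + 10^+0.78) = 0.008949
DIC = [CO2*]/α₀ = 2.064×10^-5 / 0.008949 = 2.307 mmol/kg
CA = (α₁ + 2α₂)·DIC = (0.9371 + 2×0.05393) × 2.307 = 2.41 mmol/kg

CA = 2.41 mmol/kg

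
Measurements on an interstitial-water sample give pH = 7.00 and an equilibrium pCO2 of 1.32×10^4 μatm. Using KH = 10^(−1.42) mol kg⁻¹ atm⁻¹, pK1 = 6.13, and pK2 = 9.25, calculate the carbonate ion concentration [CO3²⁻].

[CO3²⁻] = 0.0209 mmol/kg

[CO2*] = KH · pCO2 = 10^(−1.42) × 1.32×10^4×10^-6 = 5.019×10^-4 mol/kg
α₀ = 1/(1 + K1/[H⁺] + K1K2/[H⁺]²) = 1/(1 + 10^+0.87 + 10^-1.38) = 0.1183
DIC = [CO2*]/α₀ = 5.019×10^-4 / 0.1183 = 4.243 mmol/kg
[CO3²⁻] = α₂·DIC; α₂ = 0.004931, so [CO3²⁻] = 0.004931 × 4.243 = 0.0209 mmol/kg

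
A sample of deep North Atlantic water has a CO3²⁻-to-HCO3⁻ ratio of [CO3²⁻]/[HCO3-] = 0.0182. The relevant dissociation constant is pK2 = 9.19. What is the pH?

pH = 7.45

From K2 = [H⁺][CO3²⁻]/[HCO3-]:  pH = pK2 + log₁₀([CO3²⁻]/[HCO3-])
log₁₀(0.0182) = -1.740
pH = 9.19 + (-1.740) = 7.45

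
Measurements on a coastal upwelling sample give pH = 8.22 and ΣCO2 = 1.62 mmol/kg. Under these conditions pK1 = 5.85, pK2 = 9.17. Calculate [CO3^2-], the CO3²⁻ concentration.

α₂ = 1 / (1 + [H⁺]/K2 + [H⁺]²/(K1K2)) = 1 / (1 + 10^+0.95 + 10^-1.42)
   = 1 / (1 + 8.9125 + 0.038019) = 1/9.9505 = 0.1005
[CO3²⁻] = α₂ × DIC = 0.1005 × 1.62 = 0.163 mmol/kg

[CO3²⁻] = 0.163 mmol/kg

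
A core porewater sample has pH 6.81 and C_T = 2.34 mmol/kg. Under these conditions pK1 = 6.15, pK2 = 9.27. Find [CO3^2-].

[CO3²⁻] = 6.64 μmol/kg

α₂ = 1 / (1 + [H⁺]/K2 + [H⁺]²/(K1K2)) = 1 / (1 + 10^+2.46 + 10^+1.80)
   = 1 / (1 + 288.40 + 63.096) = 1/352.50 = 0.002837
[CO3²⁻] = α₂ × DIC = 0.002837 × 2.34 = 0.00664 mmol/kg = 6.64 μmol/kg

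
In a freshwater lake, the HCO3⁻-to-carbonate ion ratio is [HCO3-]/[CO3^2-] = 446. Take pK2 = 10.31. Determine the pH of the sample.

From K2 = [H⁺][CO3^2-]/[HCO3-]:  pH = pK2 − log₁₀([HCO3-]/[CO3^2-])
log₁₀(446) = +2.649
pH = 10.31 − (+2.649) = 7.66

pH = 7.66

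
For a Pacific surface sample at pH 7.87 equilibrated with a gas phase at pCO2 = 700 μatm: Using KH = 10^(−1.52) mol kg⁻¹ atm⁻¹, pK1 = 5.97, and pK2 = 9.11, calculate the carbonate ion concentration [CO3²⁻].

[CO3²⁻] = 0.0966 mmol/kg

[CO2*] = KH · pCO2 = 10^(−1.52) × 700×10^-6 = 2.114×10^-5 mol/kg
α₀ = 1/(1 + K1/[H⁺] + K1K2/[H⁺]²) = 1/(1 + 10^+1.90 + 10^+0.66) = 0.01176
DIC = [CO2*]/α₀ = 2.114×10^-5 / 0.01176 = 1.797 mmol/kg
[CO3²⁻] = α₂·DIC; α₂ = 0.05377, so [CO3²⁻] = 0.05377 × 1.797 = 0.0966 mmol/kg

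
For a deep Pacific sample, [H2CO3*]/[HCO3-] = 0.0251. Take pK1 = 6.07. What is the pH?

pH = 7.67

From K1 = [H⁺][HCO3-]/[H2CO3*]:  pH = pK1 − log₁₀([H2CO3*]/[HCO3-])
log₁₀(0.0251) = -1.600
pH = 6.07 − (-1.600) = 7.67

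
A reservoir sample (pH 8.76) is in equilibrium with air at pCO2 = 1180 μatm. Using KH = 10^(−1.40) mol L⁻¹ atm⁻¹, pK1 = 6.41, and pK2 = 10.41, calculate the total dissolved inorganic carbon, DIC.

[CO2*] = KH · pCO2 = 10^(−1.40) × 1180×10^-6 = 4.698×10^-5 mol/L
α₀ = 1/(1 + K1/[H⁺] + K1K2/[H⁺]²) = 1/(1 + 10^+2.35 + 10^+0.70) = 0.004350
DIC = [CO2*]/α₀ = 4.698×10^-5 / 0.004350 = 10.8 mmol/L

DIC = 10.8 mmol/L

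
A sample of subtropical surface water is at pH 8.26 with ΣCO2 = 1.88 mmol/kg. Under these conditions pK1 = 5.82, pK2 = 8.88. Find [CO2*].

α₀ = 1 / (1 + K1/[H⁺] + K1K2/[H⁺]²) = 1 / (1 + 10^+2.44 + 10^+1.82)
   = 1 / (1 + 275.42 + 66.069) = 1/342.49 = 0.002920
[CO2*] = α₀ × DIC = 0.002920 × 1.88 = 0.00549 mmol/kg = 5.49 μmol/kg

[CO2*] = 5.49 μmol/kg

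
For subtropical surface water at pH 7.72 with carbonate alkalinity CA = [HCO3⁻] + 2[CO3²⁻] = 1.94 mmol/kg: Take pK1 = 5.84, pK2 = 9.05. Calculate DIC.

CA = [HCO3⁻] + 2[CO3²⁻] = (α₁ + 2α₂)·DIC
At pH 7.72: [H⁺]/K1 = 10^-1.88 = 0.013183, K2/[H⁺] = 10^-1.33 = 0.046774
α₁ = 1/(1 + 0.013183 + 0.046774) = 1/1.0600 = 0.9434; α₂ = α₁·K2/[H⁺] = 0.04413
α₁ + 2α₂ = 1.0317
DIC = CA / (α₁ + 2α₂) = 1.94 / 1.0317 = 1.88 mmol/kg

DIC = 1.88 mmol/kg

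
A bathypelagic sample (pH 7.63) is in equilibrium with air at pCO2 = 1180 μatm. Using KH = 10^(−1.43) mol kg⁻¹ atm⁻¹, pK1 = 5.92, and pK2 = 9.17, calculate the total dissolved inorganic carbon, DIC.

[CO2*] = KH · pCO2 = 10^(−1.43) × 1180×10^-6 = 4.384×10^-5 mol/kg
α₀ = 1/(1 + K1/[H⁺] + K1K2/[H⁺]²) = 1/(1 + 10^+1.71 + 10^+0.17) = 0.01860
DIC = [CO2*]/α₀ = 4.384×10^-5 / 0.01860 = 2.36 mmol/kg

DIC = 2.36 mmol/kg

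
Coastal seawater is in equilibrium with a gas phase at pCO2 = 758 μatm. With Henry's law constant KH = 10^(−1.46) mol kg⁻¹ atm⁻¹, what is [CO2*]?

KH = 10^(−1.46) = 3.467×10^-2 mol kg⁻¹ atm⁻¹
[CO2*] = KH · pCO2 = 3.467×10^-2 × 758×10^-6 atm = 2.63×10^-5 mol/kg

[CO2*] = 26.3 μmol/kg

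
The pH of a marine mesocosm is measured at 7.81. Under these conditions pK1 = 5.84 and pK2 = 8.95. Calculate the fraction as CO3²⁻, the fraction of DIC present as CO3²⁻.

α₂ = 1 / (1 + [H⁺]/K2 + [H⁺]²/(K1K2)) = 1 / (1 + 10^+1.14 + 10^-0.83)
   = 1 / (1 + 13.804 + 0.14791) = 1/14.952 = 0.06688

α₂ = 0.0669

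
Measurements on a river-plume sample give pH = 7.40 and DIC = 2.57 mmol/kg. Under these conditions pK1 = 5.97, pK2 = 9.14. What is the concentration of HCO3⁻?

[HCO3⁻] = 2.44 mmol/kg

α₁ = 1 / (1 + [H⁺]/K1 + K2/[H⁺]) = 1 / (1 + 10^-1.43 + 10^-1.74)
   = 1 / (1 + 0.037154 + 0.018197) = 1/1.0554 = 0.9476
[HCO3⁻] = α₁ × DIC = 0.9476 × 2.57 = 2.44 mmol/kg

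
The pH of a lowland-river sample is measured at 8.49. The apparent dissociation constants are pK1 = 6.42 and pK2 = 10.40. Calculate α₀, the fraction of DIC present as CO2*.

α₀ = 1 / (1 + K1/[H⁺] + K1K2/[H⁺]²) = 1 / (1 + 10^+2.07 + 10^+0.16)
   = 1 / (1 + 117.49 + 1.4454) = 1/119.94 = 0.008338

α₀ = 0.00834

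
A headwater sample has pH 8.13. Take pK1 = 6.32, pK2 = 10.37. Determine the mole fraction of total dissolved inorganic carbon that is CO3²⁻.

α₂ = 0.00563

α₂ = 1 / (1 + [H⁺]/K2 + [H⁺]²/(K1K2)) = 1 / (1 + 10^+2.24 + 10^+0.43)
   = 1 / (1 + 173.78 + 2.6915) = 1/177.47 = 0.005635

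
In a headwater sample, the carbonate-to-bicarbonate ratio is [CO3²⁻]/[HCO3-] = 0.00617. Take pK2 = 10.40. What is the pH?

pH = 8.19

From K2 = [H⁺][CO3²⁻]/[HCO3-]:  pH = pK2 + log₁₀([CO3²⁻]/[HCO3-])
log₁₀(0.00617) = -2.210
pH = 10.40 + (-2.210) = 8.19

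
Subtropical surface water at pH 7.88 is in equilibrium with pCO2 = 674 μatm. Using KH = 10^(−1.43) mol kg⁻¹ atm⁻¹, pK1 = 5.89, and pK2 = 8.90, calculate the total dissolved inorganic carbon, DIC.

DIC = 2.71 mmol/kg

[CO2*] = KH · pCO2 = 10^(−1.43) × 674×10^-6 = 2.504×10^-5 mol/kg
α₀ = 1/(1 + K1/[H⁺] + K1K2/[H⁺]²) = 1/(1 + 10^+1.99 + 10^+0.97) = 0.009254
DIC = [CO2*]/α₀ = 2.504×10^-5 / 0.009254 = 2.71 mmol/kg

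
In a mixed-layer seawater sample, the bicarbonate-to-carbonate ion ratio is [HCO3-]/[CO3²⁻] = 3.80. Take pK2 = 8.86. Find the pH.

From K2 = [H⁺][CO3²⁻]/[HCO3-]:  pH = pK2 − log₁₀([HCO3-]/[CO3²⁻])
log₁₀(3.80) = +0.580
pH = 8.86 − (+0.580) = 8.28

pH = 8.28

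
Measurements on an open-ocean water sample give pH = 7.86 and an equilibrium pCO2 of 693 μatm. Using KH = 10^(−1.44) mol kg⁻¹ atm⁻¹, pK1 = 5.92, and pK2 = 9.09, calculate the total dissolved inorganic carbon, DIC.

[CO2*] = KH · pCO2 = 10^(−1.44) × 693×10^-6 = 2.516×10^-5 mol/kg
α₀ = 1/(1 + K1/[H⁺] + K1K2/[H⁺]²) = 1/(1 + 10^+1.94 + 10^+0.71) = 0.01073
DIC = [CO2*]/α₀ = 2.516×10^-5 / 0.01073 = 2.35 mmol/kg

DIC = 2.35 mmol/kg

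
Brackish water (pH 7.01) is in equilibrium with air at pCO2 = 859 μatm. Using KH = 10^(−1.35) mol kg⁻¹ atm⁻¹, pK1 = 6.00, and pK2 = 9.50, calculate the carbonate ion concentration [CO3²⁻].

[CO2*] = KH · pCO2 = 10^(−1.35) × 859×10^-6 = 3.837×10^-5 mol/kg
α₀ = 1/(1 + K1/[H⁺] + K1K2/[H⁺]²) = 1/(1 + 10^+1.01 + 10^-1.48) = 0.08876
DIC = [CO2*]/α₀ = 3.837×10^-5 / 0.08876 = 0.4323 mmol/kg
[CO3²⁻] = α₂·DIC; α₂ = 0.002939, so [CO3²⁻] = 0.002939 × 0.4323 = 0.00127 mmol/kg = 1.27 μmol/kg

[CO3²⁻] = 1.27 μmol/kg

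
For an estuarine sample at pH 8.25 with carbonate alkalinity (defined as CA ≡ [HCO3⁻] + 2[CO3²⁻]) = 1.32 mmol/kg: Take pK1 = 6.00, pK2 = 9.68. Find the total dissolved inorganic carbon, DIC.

DIC = 1.28 mmol/kg

CA = [HCO3⁻] + 2[CO3²⁻] = (α₁ + 2α₂)·DIC
At pH 8.25: [H⁺]/K1 = 10^-2.25 = 0.0056234, K2/[H⁺] = 10^-1.43 = 0.037154
α₁ = 1/(1 + 0.0056234 + 0.037154) = 1/1.0428 = 0.9590; α₂ = α₁·K2/[H⁺] = 0.03563
α₁ + 2α₂ = 1.0302
DIC = CA / (α₁ + 2α₂) = 1.32 / 1.0302 = 1.28 mmol/kg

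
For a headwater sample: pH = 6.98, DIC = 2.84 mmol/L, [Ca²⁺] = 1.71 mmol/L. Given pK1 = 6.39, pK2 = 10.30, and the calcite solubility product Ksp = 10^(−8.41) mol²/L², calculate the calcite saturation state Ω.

α₂ = 1 / (1 + [H⁺]/K2 + [H⁺]²/(K1K2)) = 1 / (1 + 10^+3.32 + 10^+2.73)
   = 1 / (1 + 2089.3 + 537.03) = 1/2627.3 = 0.0003806
[CO3²⁻] = α₂ × DIC = 0.0003806 × 2.84 = 0.001081 mmol/L = 1.081 μmol/L
Ksp = 10^(−8.41) = 3.890×10^-9
Ω = [Ca²⁺][CO3²⁻]/Ksp = (1.71×10^-3)(1.081×10^-6) / 3.890×10^-9 = 0.475

Ω = 0.475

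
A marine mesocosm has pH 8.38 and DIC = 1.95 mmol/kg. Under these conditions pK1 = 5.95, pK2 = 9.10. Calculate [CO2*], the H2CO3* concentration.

α₀ = 1 / (1 + K1/[H⁺] + K1K2/[H⁺]²) = 1 / (1 + 10^+2.43 + 10^+1.71)
   = 1 / (1 + 269.15 + 51.286) = 1/321.44 = 0.003111
[CO2*] = α₀ × DIC = 0.003111 × 1.95 = 0.00607 mmol/kg = 6.07 μmol/kg

[CO2*] = 6.07 μmol/kg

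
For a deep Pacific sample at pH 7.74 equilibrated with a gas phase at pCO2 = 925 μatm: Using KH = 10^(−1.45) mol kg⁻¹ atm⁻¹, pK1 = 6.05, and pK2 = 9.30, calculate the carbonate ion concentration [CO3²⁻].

[CO3²⁻] = 0.0443 mmol/kg

[CO2*] = KH · pCO2 = 10^(−1.45) × 925×10^-6 = 3.282×10^-5 mol/kg
α₀ = 1/(1 + K1/[H⁺] + K1K2/[H⁺]²) = 1/(1 + 10^+1.69 + 10^+0.13) = 0.01948
DIC = [CO2*]/α₀ = 3.282×10^-5 / 0.01948 = 1.685 mmol/kg
[CO3²⁻] = α₂·DIC; α₂ = 0.02628, so [CO3²⁻] = 0.02628 × 1.685 = 0.0443 mmol/kg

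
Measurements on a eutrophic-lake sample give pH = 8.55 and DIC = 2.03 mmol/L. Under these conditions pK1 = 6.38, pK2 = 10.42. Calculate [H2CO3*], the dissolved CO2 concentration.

[CO2*] = 13.5 μmol/L

α₀ = 1 / (1 + K1/[H⁺] + K1K2/[H⁺]²) = 1 / (1 + 10^+2.17 + 10^+0.30)
   = 1 / (1 + 147.91 + 1.9953) = 1/150.91 = 0.006627
[CO2*] = α₀ × DIC = 0.006627 × 2.03 = 0.0135 mmol/L = 13.5 μmol/L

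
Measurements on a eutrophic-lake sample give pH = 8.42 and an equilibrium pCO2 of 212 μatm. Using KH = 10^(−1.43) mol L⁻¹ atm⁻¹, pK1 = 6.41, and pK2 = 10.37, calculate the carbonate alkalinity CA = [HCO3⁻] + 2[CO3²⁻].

CA = 0.824 mmol/L

[CO2*] = KH · pCO2 = 10^(−1.43) × 212×10^-6 = 7.877×10^-6 mol/L
α₀ = 1/(1 + K1/[H⁺] + K1K2/[H⁺]²) = 1/(1 + 10^+2.01 + 10^+0.06) = 0.009571
DIC = [CO2*]/α₀ = 7.877×10^-6 / 0.009571 = 0.8229 mmol/L
CA = (α₁ + 2α₂)·DIC = (0.9794 + 2×0.01099) × 0.8229 = 0.824 mmol/L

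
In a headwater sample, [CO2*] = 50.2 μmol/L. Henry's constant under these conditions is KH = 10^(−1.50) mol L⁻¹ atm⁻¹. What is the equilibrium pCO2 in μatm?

pCO2 = 1590 μatm

KH = 10^(−1.50) = 3.162×10^-2 mol L⁻¹ atm⁻¹
pCO2 = [CO2*]/KH = 50.2×10^-6 / 3.162×10^-2 = 1.59×10^-3 atm = 1590 μatm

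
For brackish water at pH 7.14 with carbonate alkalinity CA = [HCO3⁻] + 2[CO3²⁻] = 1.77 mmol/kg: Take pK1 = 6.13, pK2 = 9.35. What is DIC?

DIC = 1.93 mmol/kg

CA = [HCO3⁻] + 2[CO3²⁻] = (α₁ + 2α₂)·DIC
At pH 7.14: [H⁺]/K1 = 10^-1.01 = 0.097724, K2/[H⁺] = 10^-2.21 = 0.0061660
α₁ = 1/(1 + 0.097724 + 0.0061660) = 1/1.1039 = 0.9059; α₂ = α₁·K2/[H⁺] = 0.005586
α₁ + 2α₂ = 0.9171
DIC = CA / (α₁ + 2α₂) = 1.77 / 0.9171 = 1.93 mmol/kg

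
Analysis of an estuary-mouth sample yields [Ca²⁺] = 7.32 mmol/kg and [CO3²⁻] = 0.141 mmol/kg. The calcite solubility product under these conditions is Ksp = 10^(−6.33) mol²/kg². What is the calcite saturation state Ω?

Ω = 2.21

Ksp = 10^(−6.33) = 4.677×10^-7
Ω = [Ca²⁺][CO3²⁻]/Ksp = (7.32×10^-3)(0.141×10^-3) / 4.677×10^-7 = 2.21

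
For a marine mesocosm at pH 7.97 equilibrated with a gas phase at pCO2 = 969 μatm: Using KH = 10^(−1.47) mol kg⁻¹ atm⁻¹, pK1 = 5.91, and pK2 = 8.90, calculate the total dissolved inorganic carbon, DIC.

[CO2*] = KH · pCO2 = 10^(−1.47) × 969×10^-6 = 3.283×10^-5 mol/kg
α₀ = 1/(1 + K1/[H⁺] + K1K2/[H⁺]²) = 1/(1 + 10^+2.06 + 10^+1.13) = 0.007734
DIC = [CO2*]/α₀ = 3.283×10^-5 / 0.007734 = 4.25 mmol/kg

DIC = 4.25 mmol/kg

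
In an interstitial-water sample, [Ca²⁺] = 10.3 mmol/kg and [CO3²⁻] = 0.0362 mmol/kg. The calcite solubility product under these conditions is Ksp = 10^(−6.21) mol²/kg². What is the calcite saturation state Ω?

Ω = 0.605

Ksp = 10^(−6.21) = 6.166×10^-7
Ω = [Ca²⁺][CO3²⁻]/Ksp = (10.3×10^-3)(0.0362×10^-3) / 6.166×10^-7 = 0.605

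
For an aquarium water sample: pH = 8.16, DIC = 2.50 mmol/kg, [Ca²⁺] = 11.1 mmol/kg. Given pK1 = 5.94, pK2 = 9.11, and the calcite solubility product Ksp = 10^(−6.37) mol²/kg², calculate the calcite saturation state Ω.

Ω = 6.53

α₂ = 1 / (1 + [H⁺]/K2 + [H⁺]²/(K1K2)) = 1 / (1 + 10^+0.95 + 10^-1.27)
   = 1 / (1 + 8.9125 + 0.053703) = 1/9.9662 = 0.1003
[CO3²⁻] = α₂ × DIC = 0.1003 × 2.50 = 0.2508 mmol/kg
Ksp = 10^(−6.37) = 4.266×10^-7
Ω = [Ca²⁺][CO3²⁻]/Ksp = (11.1×10^-3)(2.508×10^-4) / 4.266×10^-7 = 6.53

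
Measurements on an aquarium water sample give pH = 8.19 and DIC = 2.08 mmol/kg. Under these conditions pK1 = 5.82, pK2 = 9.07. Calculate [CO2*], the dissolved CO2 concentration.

[CO2*] = 7.81 μmol/kg

α₀ = 1 / (1 + K1/[H⁺] + K1K2/[H⁺]²) = 1 / (1 + 10^+2.37 + 10^+1.49)
   = 1 / (1 + 234.42 + 30.903) = 1/266.33 = 0.003755
[CO2*] = α₀ × DIC = 0.003755 × 2.08 = 0.00781 mmol/kg = 7.81 μmol/kg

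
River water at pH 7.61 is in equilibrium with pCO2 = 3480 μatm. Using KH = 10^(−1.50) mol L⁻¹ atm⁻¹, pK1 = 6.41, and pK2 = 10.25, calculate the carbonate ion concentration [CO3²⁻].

[CO2*] = KH · pCO2 = 10^(−1.50) × 3480×10^-6 = 1.100×10^-4 mol/L
α₀ = 1/(1 + K1/[H⁺] + K1K2/[H⁺]²) = 1/(1 + 10^+1.20 + 10^-1.44) = 0.05922
DIC = [CO2*]/α₀ = 1.100×10^-4 / 0.05922 = 1.858 mmol/L
[CO3²⁻] = α₂·DIC; α₂ = 0.002150, so [CO3²⁻] = 0.002150 × 1.858 = 0.00400 mmol/L = 4.00 μmol/L

[CO3²⁻] = 4.00 μmol/L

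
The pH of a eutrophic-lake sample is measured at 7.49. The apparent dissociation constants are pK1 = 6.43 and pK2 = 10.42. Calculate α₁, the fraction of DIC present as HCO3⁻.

α₁ = 1 / (1 + [H⁺]/K1 + K2/[H⁺]) = 1 / (1 + 10^-1.06 + 10^-2.93)
   = 1 / (1 + 0.087096 + 0.0011749) = 1/1.0883 = 0.9189

α₁ = 0.919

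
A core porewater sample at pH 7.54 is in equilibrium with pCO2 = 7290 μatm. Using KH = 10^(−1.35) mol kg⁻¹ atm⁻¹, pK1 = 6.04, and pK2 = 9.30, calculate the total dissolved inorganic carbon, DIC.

DIC = 10.8 mmol/kg

[CO2*] = KH · pCO2 = 10^(−1.35) × 7290×10^-6 = 3.256×10^-4 mol/kg
α₀ = 1/(1 + K1/[H⁺] + K1K2/[H⁺]²) = 1/(1 + 10^+1.50 + 10^-0.26) = 0.03015
DIC = [CO2*]/α₀ = 3.256×10^-4 / 0.03015 = 10.8 mmol/kg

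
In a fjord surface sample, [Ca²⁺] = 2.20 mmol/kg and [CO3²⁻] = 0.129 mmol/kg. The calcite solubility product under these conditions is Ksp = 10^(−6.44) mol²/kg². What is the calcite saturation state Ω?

Ksp = 10^(−6.44) = 3.631×10^-7
Ω = [Ca²⁺][CO3²⁻]/Ksp = (2.20×10^-3)(0.129×10^-3) / 3.631×10^-7 = 0.782

Ω = 0.782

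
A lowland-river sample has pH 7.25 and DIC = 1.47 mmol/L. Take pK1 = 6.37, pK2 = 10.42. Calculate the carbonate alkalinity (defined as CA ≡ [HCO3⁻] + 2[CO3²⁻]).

CA = [HCO3⁻] + 2[CO3²⁻] = (α₁ + 2α₂)·DIC
At pH 7.25: [H⁺]/K1 = 10^-0.88 = 0.13183, K2/[H⁺] = 10^-3.17 = 0.00067608
α₁ = 1/(1 + 0.13183 + 0.00067608) = 1/1.1325 = 0.8830; α₂ = α₁·K2/[H⁺] = 0.0005970
α₁ + 2α₂ = 0.8842
CA = 0.8842 × 1.47 = 1.30 mmol/L

CA = 1.30 mmol/L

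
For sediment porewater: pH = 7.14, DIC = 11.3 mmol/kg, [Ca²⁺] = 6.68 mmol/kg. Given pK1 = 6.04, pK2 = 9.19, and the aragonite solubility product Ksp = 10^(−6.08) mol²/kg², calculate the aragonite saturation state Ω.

α₂ = 1 / (1 + [H⁺]/K2 + [H⁺]²/(K1K2)) = 1 / (1 + 10^+2.05 + 10^+0.95)
   = 1 / (1 + 112.20 + 8.9125) = 1/122.11 = 0.008189
[CO3²⁻] = α₂ × DIC = 0.008189 × 11.3 = 0.09254 mmol/kg
Ksp = 10^(−6.08) = 8.318×10^-7
Ω = [Ca²⁺][CO3²⁻]/Ksp = (6.68×10^-3)(9.254×10^-5) / 8.318×10^-7 = 0.743

Ω = 0.743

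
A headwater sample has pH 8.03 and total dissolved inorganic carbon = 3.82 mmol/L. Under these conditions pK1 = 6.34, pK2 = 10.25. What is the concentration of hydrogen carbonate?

α₁ = 1 / (1 + [H⁺]/K1 + K2/[H⁺]) = 1 / (1 + 10^-1.69 + 10^-2.22)
   = 1 / (1 + 0.020417 + 0.0060256) = 1/1.0264 = 0.9742
[HCO3⁻] = α₁ × DIC = 0.9742 × 3.82 = 3.72 mmol/L

[HCO3⁻] = 3.72 mmol/L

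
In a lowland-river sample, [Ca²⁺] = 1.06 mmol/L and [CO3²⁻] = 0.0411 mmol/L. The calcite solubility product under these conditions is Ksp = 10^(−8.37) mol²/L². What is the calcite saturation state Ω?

Ksp = 10^(−8.37) = 4.266×10^-9
Ω = [Ca²⁺][CO3²⁻]/Ksp = (1.06×10^-3)(0.0411×10^-3) / 4.266×10^-9 = 10.2

Ω = 10.2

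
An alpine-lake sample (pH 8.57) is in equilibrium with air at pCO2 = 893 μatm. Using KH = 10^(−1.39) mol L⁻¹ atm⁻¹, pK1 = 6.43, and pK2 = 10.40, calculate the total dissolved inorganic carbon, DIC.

DIC = 5.13 mmol/L

[CO2*] = KH · pCO2 = 10^(−1.39) × 893×10^-6 = 3.638×10^-5 mol/L
α₀ = 1/(1 + K1/[H⁺] + K1K2/[H⁺]²) = 1/(1 + 10^+2.14 + 10^+0.31) = 0.007088
DIC = [CO2*]/α₀ = 3.638×10^-5 / 0.007088 = 5.13 mmol/L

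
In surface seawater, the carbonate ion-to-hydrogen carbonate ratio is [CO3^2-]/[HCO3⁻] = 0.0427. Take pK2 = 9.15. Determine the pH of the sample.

From K2 = [H⁺][CO3^2-]/[HCO3⁻]:  pH = pK2 + log₁₀([CO3^2-]/[HCO3⁻])
log₁₀(0.0427) = -1.370
pH = 9.15 + (-1.370) = 7.78

pH = 7.78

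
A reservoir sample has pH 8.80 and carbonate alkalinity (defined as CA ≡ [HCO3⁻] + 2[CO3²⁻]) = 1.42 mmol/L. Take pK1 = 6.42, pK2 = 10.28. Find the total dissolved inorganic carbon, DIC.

CA = [HCO3⁻] + 2[CO3²⁻] = (α₁ + 2α₂)·DIC
At pH 8.80: [H⁺]/K1 = 10^-2.38 = 0.0041687, K2/[H⁺] = 10^-1.48 = 0.033113
α₁ = 1/(1 + 0.0041687 + 0.033113) = 1/1.0373 = 0.9641; α₂ = α₁·K2/[H⁺] = 0.03192
α₁ + 2α₂ = 1.0279
DIC = CA / (α₁ + 2α₂) = 1.42 / 1.0279 = 1.38 mmol/L

DIC = 1.38 mmol/L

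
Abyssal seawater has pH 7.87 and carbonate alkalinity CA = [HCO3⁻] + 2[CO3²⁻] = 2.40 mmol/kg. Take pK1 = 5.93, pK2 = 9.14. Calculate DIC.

CA = [HCO3⁻] + 2[CO3²⁻] = (α₁ + 2α₂)·DIC
At pH 7.87: [H⁺]/K1 = 10^-1.94 = 0.011482, K2/[H⁺] = 10^-1.27 = 0.053703
α₁ = 1/(1 + 0.011482 + 0.053703) = 1/1.0652 = 0.9388; α₂ = α₁·K2/[H⁺] = 0.05042
α₁ + 2α₂ = 1.0396
DIC = CA / (α₁ + 2α₂) = 2.40 / 1.0396 = 2.31 mmol/kg

DIC = 2.31 mmol/kg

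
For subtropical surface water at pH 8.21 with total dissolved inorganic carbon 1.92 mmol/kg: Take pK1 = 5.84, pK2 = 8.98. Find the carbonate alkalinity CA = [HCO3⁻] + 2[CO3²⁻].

CA = 2.19 mmol/kg

CA = [HCO3⁻] + 2[CO3²⁻] = (α₁ + 2α₂)·DIC
At pH 8.21: [H⁺]/K1 = 10^-2.37 = 0.0042658, K2/[H⁺] = 10^-0.77 = 0.16982
α₁ = 1/(1 + 0.0042658 + 0.16982) = 1/1.1741 = 0.8517; α₂ = α₁·K2/[H⁺] = 0.1446
α₁ + 2α₂ = 1.1410
CA = 1.1410 × 1.92 = 2.19 mmol/kg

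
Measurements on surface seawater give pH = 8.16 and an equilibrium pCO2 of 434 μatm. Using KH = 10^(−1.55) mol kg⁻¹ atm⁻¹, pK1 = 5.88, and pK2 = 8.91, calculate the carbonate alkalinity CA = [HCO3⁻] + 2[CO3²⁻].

CA = 3.16 mmol/kg

[CO2*] = KH · pCO2 = 10^(−1.55) × 434×10^-6 = 1.223×10^-5 mol/kg
α₀ = 1/(1 + K1/[H⁺] + K1K2/[H⁺]²) = 1/(1 + 10^+2.28 + 10^+1.53) = 0.004436
DIC = [CO2*]/α₀ = 1.223×10^-5 / 0.004436 = 2.757 mmol/kg
CA = (α₁ + 2α₂)·DIC = (0.8453 + 2×0.1503) × 2.757 = 3.16 mmol/kg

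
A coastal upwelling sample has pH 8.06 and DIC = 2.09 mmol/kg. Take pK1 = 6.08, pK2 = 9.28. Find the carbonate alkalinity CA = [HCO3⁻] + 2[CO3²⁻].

CA = 2.19 mmol/kg

CA = [HCO3⁻] + 2[CO3²⁻] = (α₁ + 2α₂)·DIC
At pH 8.06: [H⁺]/K1 = 10^-1.98 = 0.010471, K2/[H⁺] = 10^-1.22 = 0.060256
α₁ = 1/(1 + 0.010471 + 0.060256) = 1/1.0707 = 0.9339; α₂ = α₁·K2/[H⁺] = 0.05628
α₁ + 2α₂ = 1.0465
CA = 1.0465 × 2.09 = 2.19 mmol/kg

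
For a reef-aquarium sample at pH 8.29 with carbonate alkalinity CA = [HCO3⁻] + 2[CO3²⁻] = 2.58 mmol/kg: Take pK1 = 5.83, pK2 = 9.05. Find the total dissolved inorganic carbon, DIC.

CA = [HCO3⁻] + 2[CO3²⁻] = (α₁ + 2α₂)·DIC
At pH 8.29: [H⁺]/K1 = 10^-2.46 = 0.0034674, K2/[H⁺] = 10^-0.76 = 0.17378
α₁ = 1/(1 + 0.0034674 + 0.17378) = 1/1.1772 = 0.8494; α₂ = α₁·K2/[H⁺] = 0.1476
α₁ + 2α₂ = 1.1447
DIC = CA / (α₁ + 2α₂) = 2.58 / 1.1447 = 2.25 mmol/kg

DIC = 2.25 mmol/kg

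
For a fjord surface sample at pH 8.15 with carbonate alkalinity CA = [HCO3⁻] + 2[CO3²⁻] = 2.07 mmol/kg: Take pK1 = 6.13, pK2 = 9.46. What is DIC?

DIC = 2.00 mmol/kg

CA = [HCO3⁻] + 2[CO3²⁻] = (α₁ + 2α₂)·DIC
At pH 8.15: [H⁺]/K1 = 10^-2.02 = 0.0095499, K2/[H⁺] = 10^-1.31 = 0.048978
α₁ = 1/(1 + 0.0095499 + 0.048978) = 1/1.0585 = 0.9447; α₂ = α₁·K2/[H⁺] = 0.04627
α₁ + 2α₂ = 1.0372
DIC = CA / (α₁ + 2α₂) = 2.07 / 1.0372 = 2.00 mmol/kg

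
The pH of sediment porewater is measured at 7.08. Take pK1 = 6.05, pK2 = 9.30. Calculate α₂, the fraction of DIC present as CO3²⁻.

α₂ = 1 / (1 + [H⁺]/K2 + [H⁺]²/(K1K2)) = 1 / (1 + 10^+2.22 + 10^+1.19)
   = 1 / (1 + 165.96 + 15.488) = 1/182.45 = 0.005481

α₂ = 0.00548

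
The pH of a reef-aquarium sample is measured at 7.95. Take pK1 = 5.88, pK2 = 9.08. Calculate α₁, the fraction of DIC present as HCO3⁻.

α₁ = 0.924

α₁ = 1 / (1 + [H⁺]/K1 + K2/[H⁺]) = 1 / (1 + 10^-2.07 + 10^-1.13)
   = 1 / (1 + 0.0085114 + 0.074131) = 1/1.0826 = 0.9237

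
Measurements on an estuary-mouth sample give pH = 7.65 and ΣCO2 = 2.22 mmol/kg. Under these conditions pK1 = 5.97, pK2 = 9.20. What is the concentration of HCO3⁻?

α₁ = 1 / (1 + [H⁺]/K1 + K2/[H⁺]) = 1 / (1 + 10^-1.68 + 10^-1.55)
   = 1 / (1 + 0.020893 + 0.028184) = 1/1.0491 = 0.9532
[HCO3⁻] = α₁ × DIC = 0.9532 × 2.22 = 2.12 mmol/kg

[HCO3⁻] = 2.12 mmol/kg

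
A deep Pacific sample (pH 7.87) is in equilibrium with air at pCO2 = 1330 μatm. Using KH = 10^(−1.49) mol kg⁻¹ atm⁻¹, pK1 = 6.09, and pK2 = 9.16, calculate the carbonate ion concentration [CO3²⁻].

[CO2*] = KH · pCO2 = 10^(−1.49) × 1330×10^-6 = 4.304×10^-5 mol/kg
α₀ = 1/(1 + K1/[H⁺] + K1K2/[H⁺]²) = 1/(1 + 10^+1.78 + 10^+0.49) = 0.01554
DIC = [CO2*]/α₀ = 4.304×10^-5 / 0.01554 = 2.769 mmol/kg
[CO3²⁻] = α₂·DIC; α₂ = 0.04803, so [CO3²⁻] = 0.04803 × 2.769 = 0.133 mmol/kg

[CO3²⁻] = 0.133 mmol/kg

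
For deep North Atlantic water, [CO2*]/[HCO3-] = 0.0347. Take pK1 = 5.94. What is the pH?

pH = 7.40

From K1 = [H⁺][HCO3-]/[CO2*]:  pH = pK1 − log₁₀([CO2*]/[HCO3-])
log₁₀(0.0347) = -1.460
pH = 5.94 − (-1.460) = 7.40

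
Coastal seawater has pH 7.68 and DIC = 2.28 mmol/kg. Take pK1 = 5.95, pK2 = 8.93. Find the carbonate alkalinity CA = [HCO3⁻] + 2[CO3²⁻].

CA = [HCO3⁻] + 2[CO3²⁻] = (α₁ + 2α₂)·DIC
At pH 7.68: [H⁺]/K1 = 10^-1.73 = 0.018621, K2/[H⁺] = 10^-1.25 = 0.056234
α₁ = 1/(1 + 0.018621 + 0.056234) = 1/1.0749 = 0.9304; α₂ = α₁·K2/[H⁺] = 0.05232
α₁ + 2α₂ = 1.0350
CA = 1.0350 × 2.28 = 2.36 mmol/kg

CA = 2.36 mmol/kg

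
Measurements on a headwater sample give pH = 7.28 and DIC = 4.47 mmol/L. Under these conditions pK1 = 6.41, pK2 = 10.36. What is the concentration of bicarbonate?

[HCO3⁻] = 3.94 mmol/L

α₁ = 1 / (1 + [H⁺]/K1 + K2/[H⁺]) = 1 / (1 + 10^-0.87 + 10^-3.08)
   = 1 / (1 + 0.13490 + 0.00083176) = 1/1.1357 = 0.8805
[HCO3⁻] = α₁ × DIC = 0.8805 × 4.47 = 3.94 mmol/L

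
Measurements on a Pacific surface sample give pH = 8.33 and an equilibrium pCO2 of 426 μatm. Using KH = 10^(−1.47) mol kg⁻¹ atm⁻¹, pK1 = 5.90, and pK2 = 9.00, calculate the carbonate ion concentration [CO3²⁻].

[CO2*] = KH · pCO2 = 10^(−1.47) × 426×10^-6 = 1.443×10^-5 mol/kg
α₀ = 1/(1 + K1/[H⁺] + K1K2/[H⁺]²) = 1/(1 + 10^+2.43 + 10^+1.76) = 0.003052
DIC = [CO2*]/α₀ = 1.443×10^-5 / 0.003052 = 4.730 mmol/kg
[CO3²⁻] = α₂·DIC; α₂ = 0.1756, so [CO3²⁻] = 0.1756 × 4.730 = 0.831 mmol/kg

[CO3²⁻] = 0.831 mmol/kg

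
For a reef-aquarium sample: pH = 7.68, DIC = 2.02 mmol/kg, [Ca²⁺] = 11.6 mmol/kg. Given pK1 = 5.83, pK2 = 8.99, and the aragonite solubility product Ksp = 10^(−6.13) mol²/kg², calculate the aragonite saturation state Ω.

α₂ = 1 / (1 + [H⁺]/K2 + [H⁺]²/(K1K2)) = 1 / (1 + 10^+1.31 + 10^-0.54)
   = 1 / (1 + 20.417 + 0.28840) = 1/21.706 = 0.04607
[CO3²⁻] = α₂ × DIC = 0.04607 × 2.02 = 0.09306 mmol/kg
Ksp = 10^(−6.13) = 7.413×10^-7
Ω = [Ca²⁺][CO3²⁻]/Ksp = (11.6×10^-3)(9.306×10^-5) / 7.413×10^-7 = 1.46

Ω = 1.46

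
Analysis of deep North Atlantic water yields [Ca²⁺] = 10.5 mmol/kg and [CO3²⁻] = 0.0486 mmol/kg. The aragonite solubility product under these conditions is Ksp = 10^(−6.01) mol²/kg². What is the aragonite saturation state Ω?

Ksp = 10^(−6.01) = 9.772×10^-7
Ω = [Ca²⁺][CO3²⁻]/Ksp = (10.5×10^-3)(0.0486×10^-3) / 9.772×10^-7 = 0.522

Ω = 0.522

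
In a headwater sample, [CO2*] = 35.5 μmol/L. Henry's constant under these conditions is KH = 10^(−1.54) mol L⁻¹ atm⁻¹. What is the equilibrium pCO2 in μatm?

pCO2 = 1230 μatm

KH = 10^(−1.54) = 2.884×10^-2 mol L⁻¹ atm⁻¹
pCO2 = [CO2*]/KH = 35.5×10^-6 / 2.884×10^-2 = 1.23×10^-3 atm = 1230 μatm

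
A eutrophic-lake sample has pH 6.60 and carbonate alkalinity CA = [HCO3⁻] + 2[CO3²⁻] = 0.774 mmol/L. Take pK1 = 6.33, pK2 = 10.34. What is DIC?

CA = [HCO3⁻] + 2[CO3²⁻] = (α₁ + 2α₂)·DIC
At pH 6.60: [H⁺]/K1 = 10^-0.27 = 0.53703, K2/[H⁺] = 10^-3.74 = 0.00018197
α₁ = 1/(1 + 0.53703 + 0.00018197) = 1/1.5372 = 0.6505; α₂ = α₁·K2/[H⁺] = 0.0001184
α₁ + 2α₂ = 0.6508
DIC = CA / (α₁ + 2α₂) = 0.774 / 0.6508 = 1.19 mmol/L

DIC = 1.19 mmol/L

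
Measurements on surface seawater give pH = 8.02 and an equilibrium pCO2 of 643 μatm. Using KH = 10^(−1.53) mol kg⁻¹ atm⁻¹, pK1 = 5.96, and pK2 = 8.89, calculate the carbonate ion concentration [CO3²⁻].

[CO3²⁻] = 0.294 mmol/kg

[CO2*] = KH · pCO2 = 10^(−1.53) × 643×10^-6 = 1.898×10^-5 mol/kg
α₀ = 1/(1 + K1/[H⁺] + K1K2/[H⁺]²) = 1/(1 + 10^+2.06 + 10^+1.19) = 0.007616
DIC = [CO2*]/α₀ = 1.898×10^-5 / 0.007616 = 2.492 mmol/kg
[CO3²⁻] = α₂·DIC; α₂ = 0.1180, so [CO3²⁻] = 0.1180 × 2.492 = 0.294 mmol/kg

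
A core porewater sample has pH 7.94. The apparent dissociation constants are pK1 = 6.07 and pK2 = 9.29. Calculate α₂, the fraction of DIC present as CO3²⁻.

α₂ = 1 / (1 + [H⁺]/K2 + [H⁺]²/(K1K2)) = 1 / (1 + 10^+1.35 + 10^-0.52)
   = 1 / (1 + 22.387 + 0.30200) = 1/23.689 = 0.04221

α₂ = 0.0422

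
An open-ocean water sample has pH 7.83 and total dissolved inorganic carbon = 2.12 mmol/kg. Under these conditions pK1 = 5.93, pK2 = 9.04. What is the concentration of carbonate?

α₂ = 1 / (1 + [H⁺]/K2 + [H⁺]²/(K1K2)) = 1 / (1 + 10^+1.21 + 10^-0.69)
   = 1 / (1 + 16.218 + 0.20417) = 1/17.422 = 0.05740
[CO3²⁻] = α₂ × DIC = 0.05740 × 2.12 = 0.122 mmol/kg

[CO3²⁻] = 0.122 mmol/kg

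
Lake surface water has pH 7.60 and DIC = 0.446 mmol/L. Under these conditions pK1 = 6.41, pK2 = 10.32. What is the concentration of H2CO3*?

[CO2*] = 0.0270 mmol/L

α₀ = 1 / (1 + K1/[H⁺] + K1K2/[H⁺]²) = 1 / (1 + 10^+1.19 + 10^-1.53)
   = 1 / (1 + 15.488 + 0.029512) = 1/16.518 = 0.06054
[CO2*] = α₀ × DIC = 0.06054 × 0.446 = 0.0270 mmol/L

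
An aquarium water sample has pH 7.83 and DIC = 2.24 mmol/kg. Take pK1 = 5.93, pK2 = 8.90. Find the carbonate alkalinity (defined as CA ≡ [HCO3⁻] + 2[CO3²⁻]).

CA = 2.39 mmol/kg

CA = [HCO3⁻] + 2[CO3²⁻] = (α₁ + 2α₂)·DIC
At pH 7.83: [H⁺]/K1 = 10^-1.90 = 0.012589, K2/[H⁺] = 10^-1.07 = 0.085114
α₁ = 1/(1 + 0.012589 + 0.085114) = 1/1.0977 = 0.9110; α₂ = α₁·K2/[H⁺] = 0.07754
α₁ + 2α₂ = 1.0661
CA = 1.0661 × 2.24 = 2.39 mmol/kg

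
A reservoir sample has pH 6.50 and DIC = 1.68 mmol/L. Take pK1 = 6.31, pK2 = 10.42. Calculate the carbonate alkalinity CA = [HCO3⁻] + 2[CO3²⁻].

CA = [HCO3⁻] + 2[CO3²⁻] = (α₁ + 2α₂)·DIC
At pH 6.50: [H⁺]/K1 = 10^-0.19 = 0.64565, K2/[H⁺] = 10^-3.92 = 0.00012023
α₁ = 1/(1 + 0.64565 + 0.00012023) = 1/1.6458 = 0.6076; α₂ = α₁·K2/[H⁺] = 7.305×10^-5
α₁ + 2α₂ = 0.6078
CA = 0.6078 × 1.68 = 1.02 mmol/L

CA = 1.02 mmol/L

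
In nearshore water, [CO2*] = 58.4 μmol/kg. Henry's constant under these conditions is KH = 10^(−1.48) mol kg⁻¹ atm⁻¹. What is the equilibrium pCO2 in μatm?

pCO2 = 1760 μatm

KH = 10^(−1.48) = 3.311×10^-2 mol kg⁻¹ atm⁻¹
pCO2 = [CO2*]/KH = 58.4×10^-6 / 3.311×10^-2 = 1.76×10^-3 atm = 1760 μatm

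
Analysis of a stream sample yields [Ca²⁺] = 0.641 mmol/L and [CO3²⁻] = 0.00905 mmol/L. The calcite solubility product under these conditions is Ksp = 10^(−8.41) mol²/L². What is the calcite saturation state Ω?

Ω = 1.49

Ksp = 10^(−8.41) = 3.890×10^-9
Ω = [Ca²⁺][CO3²⁻]/Ksp = (0.641×10^-3)(0.00905×10^-3) / 3.890×10^-9 = 1.49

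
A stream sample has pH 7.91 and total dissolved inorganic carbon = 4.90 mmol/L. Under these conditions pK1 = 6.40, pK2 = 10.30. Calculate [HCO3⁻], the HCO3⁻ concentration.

[HCO3⁻] = 4.73 mmol/L

α₁ = 1 / (1 + [H⁺]/K1 + K2/[H⁺]) = 1 / (1 + 10^-1.51 + 10^-2.39)
   = 1 / (1 + 0.030903 + 0.0040738) = 1/1.0350 = 0.9662
[HCO3⁻] = α₁ × DIC = 0.9662 × 4.90 = 4.73 mmol/L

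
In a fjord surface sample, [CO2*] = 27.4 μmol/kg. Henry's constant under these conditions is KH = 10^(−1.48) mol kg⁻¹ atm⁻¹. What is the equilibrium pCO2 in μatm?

pCO2 = 827 μatm

KH = 10^(−1.48) = 3.311×10^-2 mol kg⁻¹ atm⁻¹
pCO2 = [CO2*]/KH = 27.4×10^-6 / 3.311×10^-2 = 8.27×10^-4 atm = 827 μatm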